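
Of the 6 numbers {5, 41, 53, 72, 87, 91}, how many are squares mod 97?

3

(5/97) = -1 → non-residue.
(41/97) = -1 → non-residue.
(53/97) = +1 → QR.
(72/97) = +1 → QR.
(87/97) = -1 → non-residue.
(91/97) = +1 → QR.
Total quadratic residues among the 6: 3.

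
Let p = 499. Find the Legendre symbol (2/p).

Pull out 2: since 499 ≡ 3 (mod 8), (2/499) = -1.
Reached (1/499) = 1. Collecting the sign flips along the way, the symbol is -1.

-1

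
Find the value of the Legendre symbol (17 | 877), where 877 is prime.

Reciprocity: 17 ≡ 1 and 877 ≡ 1 (mod 4), so (17/877) = +(877/17).
Reduce top mod 17: now compute (10/17).
Pull out 2: since 17 ≡ 1 (mod 8), (2/17) = +1.
Reciprocity: 5 ≡ 1 and 17 ≡ 1 (mod 4), so (5/17) = +(17/5).
Reduce top mod 5: now compute (2/5).
Pull out 2: since 5 ≡ 5 (mod 8), (2/5) = -1.
Reached (1/5) = 1. Collecting the sign flips along the way, the symbol is -1.

-1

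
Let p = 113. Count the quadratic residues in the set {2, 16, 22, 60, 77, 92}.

5

(2/113) = +1 → QR.
(16/113) = +1 → QR.
(22/113) = +1 → QR.
(60/113) = +1 → QR.
(77/113) = +1 → QR.
(92/113) = -1 → non-residue.
Total quadratic residues among the 6: 5.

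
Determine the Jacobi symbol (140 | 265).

0

Pull out 2^2: since 265 ≡ 1 (mod 8), (2/265) = +1, so (2/265)^2 = +1.
Reciprocity: 35 ≡ 3 and 265 ≡ 1 (mod 4), so (35/265) = +(265/35).
Reduce top mod 35: now compute (20/35).
Pull out 2^2: since 35 ≡ 3 (mod 8), (2/35) = -1, so (2/35)^2 = +1.
Reciprocity: 5 ≡ 1 and 35 ≡ 3 (mod 4), so (5/35) = +(35/5).
Reduce top mod 5: now compute (0/5).
Top reduces to 0: gcd > 1, so the symbol is 0.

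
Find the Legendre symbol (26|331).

1

Pull out 2: since 331 ≡ 3 (mod 8), (2/331) = -1.
Reciprocity: 13 ≡ 1 and 331 ≡ 3 (mod 4), so (13/331) = +(331/13).
Reduce top mod 13: now compute (6/13).
Pull out 2: since 13 ≡ 5 (mod 8), (2/13) = -1.
Reciprocity: 3 ≡ 3 and 13 ≡ 1 (mod 4), so (3/13) = +(13/3).
Reduce top mod 3: now compute (1/3).
Reached (1/3) = 1. Collecting the sign flips along the way, the symbol is +1.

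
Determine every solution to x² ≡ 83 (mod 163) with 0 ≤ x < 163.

75, 88

Since 163 ≡ 3 (mod 4), a square root of 83 is 83^((163+1)/4) = 83^41 mod 163.
Repeated squaring: 83^2≡43, 83^4≡56, 83^8≡39, 83^16≡54, 83^32≡145 (mod 163).
83^41 = 83^(32+8+1) ≡ 88 (mod 163).
Check: 88² = 7744 ≡ 83 (mod 163). The two roots are 75 and 88.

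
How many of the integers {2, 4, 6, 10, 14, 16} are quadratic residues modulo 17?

(2/17) = +1 → QR.
(4/17) = +1 → QR.
(6/17) = -1 → non-residue.
(10/17) = -1 → non-residue.
(14/17) = -1 → non-residue.
(16/17) = +1 → QR.
Total quadratic residues among the 6: 3.

3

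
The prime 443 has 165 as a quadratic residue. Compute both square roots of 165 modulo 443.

95, 348

Since 443 ≡ 3 (mod 4), a square root of 165 is 165^((443+1)/4) = 165^111 mod 443.
Repeated squaring: 165^2≡202, 165^4≡48, 165^8≡89, 165^16≡390, 165^32≡151, 165^64≡208 (mod 443).
165^111 = 165^(64+32+8+4+2+1) ≡ 95 (mod 443).
Check: 95² = 9025 ≡ 165 (mod 443). The two roots are 95 and 348.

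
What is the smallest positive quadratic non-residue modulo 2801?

3

(2/2801) = +1, so 2 is a residue.
(3/2801) = −1, so 3 is the smallest positive non-residue mod 2801.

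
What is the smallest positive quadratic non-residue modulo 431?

(2/431) = +1, so 2 is a residue.
(3/431) = +1, so 3 is a residue.
(4/431) = +1, so 4 is a residue.
(5/431) = +1, so 5 is a residue.
(6/431) = +1, so 6 is a residue.
(7/431) = −1, so 7 is the smallest positive non-residue mod 431.

7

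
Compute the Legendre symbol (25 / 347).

Euler's criterion: (25/347) ≡ 25^173 (mod 347).
25^2 ≡ 278 (mod 347)
25^4 ≡ 250 (mod 347)
25^8 ≡ 40 (mod 347)
25^16 ≡ 212 (mod 347)
25^32 ≡ 181 (mod 347)
25^64 ≡ 143 (mod 347)
25^128 ≡ 323 (mod 347)
25^173 = 25^(128+32+8+4+1) ≡ 1 (mod 347).
Result is 1, so (25/347) = 1.

1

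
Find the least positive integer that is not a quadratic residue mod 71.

7

(2/71) = +1, so 2 is a residue.
(3/71) = +1, so 3 is a residue.
(4/71) = +1, so 4 is a residue.
(5/71) = +1, so 5 is a residue.
(6/71) = +1, so 6 is a residue.
(7/71) = −1, so 7 is the smallest positive non-residue mod 71.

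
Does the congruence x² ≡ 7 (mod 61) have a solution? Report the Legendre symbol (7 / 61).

-1

Euler's criterion: (7/61) ≡ 7^30 (mod 61).
7^2 ≡ 49 (mod 61)
7^4 ≡ 22 (mod 61)
7^8 ≡ 57 (mod 61)
7^16 ≡ 16 (mod 61)
7^30 = 7^(16+8+4+2) ≡ 60 (mod 61).
Result is 60 ≡ −1, so (7/61) = −1.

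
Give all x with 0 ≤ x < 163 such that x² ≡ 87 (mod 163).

Since 163 ≡ 3 (mod 4), a square root of 87 is 87^((163+1)/4) = 87^41 mod 163.
Repeated squaring: 87^2≡71, 87^4≡151, 87^8≡144, 87^16≡35, 87^32≡84 (mod 163).
87^41 = 87^(32+8+1) ≡ 24 (mod 163).
Check: 24² = 576 ≡ 87 (mod 163). The two roots are 24 and 139.

24, 139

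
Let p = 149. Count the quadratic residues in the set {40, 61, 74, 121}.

2

(40/149) = -1 → non-residue.
(61/149) = +1 → QR.
(74/149) = -1 → non-residue.
(121/149) = +1 → QR.
Total quadratic residues among the 4: 2.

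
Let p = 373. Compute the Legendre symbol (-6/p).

Euler's criterion: (-6/373) ≡ 367^186 (mod 373).
367^2 ≡ 36 (mod 373)
367^4 ≡ 177 (mod 373)
367^8 ≡ 370 (mod 373)
367^16 ≡ 9 (mod 373)
367^32 ≡ 81 (mod 373)
367^64 ≡ 220 (mod 373)
367^128 ≡ 283 (mod 373)
367^186 = 367^(128+32+16+8+2) ≡ 372 (mod 373).
Result is 372 ≡ −1, so (-6/373) = −1.

-1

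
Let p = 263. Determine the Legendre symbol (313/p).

1

First reduce: 313 ≡ 50 (mod 263).
Pull out 2: since 263 ≡ 7 (mod 8), (2/263) = +1.
Reciprocity: 25 ≡ 1 and 263 ≡ 3 (mod 4), so (25/263) = +(263/25).
Reduce top mod 25: now compute (13/25).
Reciprocity: 13 ≡ 1 and 25 ≡ 1 (mod 4), so (13/25) = +(25/13).
Reduce top mod 13: now compute (12/13).
Pull out 2^2: since 13 ≡ 5 (mod 8), (2/13) = -1, so (2/13)^2 = +1.
Reciprocity: 3 ≡ 3 and 13 ≡ 1 (mod 4), so (3/13) = +(13/3).
Reduce top mod 3: now compute (1/3).
Reached (1/3) = 1. Collecting the sign flips along the way, the symbol is +1.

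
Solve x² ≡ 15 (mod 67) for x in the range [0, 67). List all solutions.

Since 67 ≡ 3 (mod 4), a square root of 15 is 15^((67+1)/4) = 15^17 mod 67.
Repeated squaring: 15^2≡24, 15^4≡40, 15^8≡59, 15^16≡64 (mod 67).
15^17 = 15^(16+1) ≡ 22 (mod 67).
Check: 22² = 484 ≡ 15 (mod 67). The two roots are 22 and 45.

22, 45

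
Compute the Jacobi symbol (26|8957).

Pull out 2: since 8957 ≡ 5 (mod 8), (2/8957) = -1.
Reciprocity: 13 ≡ 1 and 8957 ≡ 1 (mod 4), so (13/8957) = +(8957/13).
Reduce top mod 13: now compute (0/13).
Top reduces to 0: gcd > 1, so the symbol is 0.

0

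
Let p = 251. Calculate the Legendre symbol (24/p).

-1

Pull out 2^3: since 251 ≡ 3 (mod 8), (2/251) = -1, so (2/251)^3 = -1.
Reciprocity: 3 ≡ 3 and 251 ≡ 3 (mod 4), so (3/251) = −(251/3).
Reduce top mod 3: now compute (2/3).
Pull out 2: since 3 ≡ 3 (mod 8), (2/3) = -1.
Reached (1/3) = 1. Collecting the sign flips along the way, the symbol is -1.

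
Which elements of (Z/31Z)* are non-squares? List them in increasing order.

3,6,11,12,13,15,17,21,22,23,24,26,27,29,30

Square k = 1,…,15 (k and 31−k give the same square):
1²=1, 2²=4, 3²=9, 4²=16, 5²=25, 6²≡5, 7²≡18, 8²≡2, 9²≡19, 10²≡7, 11²≡28, 12²≡20, 13²≡14, 14²≡10, 15²≡8 (mod 31).
The residues are {1, 2, 4, 5, 7, 8, 9, 10, 14, 16, 18, 19, 20, 25, 28}; the non-residues are the remaining 15 nonzero classes.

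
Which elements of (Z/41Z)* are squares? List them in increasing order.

1, 2, 4, 5, 8, 9, 10, 16, 18, 20, 21, 23, 25, 31, 32, 33, 36, 37, 39, 40

Square k = 1,…,20 (k and 41−k give the same square):
1²=1, 2²=4, 3²=9, 4²=16, 5²=25, 6²=36, 7²≡8, 8²≡23, 9²≡40, 10²≡18, 11²≡39, 12²≡21, 13²≡5, 14²≡32, 15²≡20, 16²≡10, 17²≡2, 18²≡37, 19²≡33, 20²≡31 (mod 41).
So the quadratic residues mod 41 are {1, 2, 4, 5, 8, 9, 10, 16, 18, 20, 21, 23, 25, 31, 32, 33, 36, 37, 39, 40}.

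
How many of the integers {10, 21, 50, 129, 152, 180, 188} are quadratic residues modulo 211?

(10/211) = -1 → non-residue.
(21/211) = +1 → QR.
(50/211) = -1 → non-residue.
(129/211) = -1 → non-residue.
(152/211) = -1 → non-residue.
(180/211) = +1 → QR.
(188/211) = +1 → QR.
Total quadratic residues among the 7: 3.

3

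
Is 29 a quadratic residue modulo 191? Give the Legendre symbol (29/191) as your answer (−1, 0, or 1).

-1

Euler's criterion: (29/191) ≡ 29^95 (mod 191).
29^2 ≡ 77 (mod 191)
29^4 ≡ 8 (mod 191)
29^8 ≡ 64 (mod 191)
29^16 ≡ 85 (mod 191)
29^32 ≡ 158 (mod 191)
29^64 ≡ 134 (mod 191)
29^95 = 29^(64+16+8+4+2+1) ≡ 190 (mod 191).
Result is 190 ≡ −1, so (29/191) = −1.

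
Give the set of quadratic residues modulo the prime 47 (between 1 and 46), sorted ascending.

Square k = 1,…,23 (k and 47−k give the same square):
1²=1, 2²=4, 3²=9, 4²=16, 5²=25, 6²=36, 7²≡2, 8²≡17, 9²≡34, 10²≡6, 11²≡27, 12²≡3, 13²≡28, 14²≡8, 15²≡37, 16²≡21, 17²≡7, 18²≡42, 19²≡32, 20²≡24, 21²≡18, 22²≡14, 23²≡12 (mod 47).
So the quadratic residues mod 47 are {1, 2, 3, 4, 6, 7, 8, 9, 12, 14, 16, 17, 18, 21, 24, 25, 27, 28, 32, 34, 36, 37, 42}.

1, 2, 3, 4, 6, 7, 8, 9, 12, 14, 16, 17, 18, 21, 24, 25, 27, 28, 32, 34, 36, 37, 42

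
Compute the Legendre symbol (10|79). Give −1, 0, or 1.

Pull out 2: since 79 ≡ 7 (mod 8), (2/79) = +1.
Reciprocity: 5 ≡ 1 and 79 ≡ 3 (mod 4), so (5/79) = +(79/5).
Reduce top mod 5: now compute (4/5).
Pull out 2^2: since 5 ≡ 5 (mod 8), (2/5) = -1, so (2/5)^2 = +1.
Reached (1/5) = 1. Collecting the sign flips along the way, the symbol is +1.

1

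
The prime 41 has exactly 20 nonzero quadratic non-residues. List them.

Square k = 1,…,20 (k and 41−k give the same square):
1²=1, 2²=4, 3²=9, 4²=16, 5²=25, 6²=36, 7²≡8, 8²≡23, 9²≡40, 10²≡18, 11²≡39, 12²≡21, 13²≡5, 14²≡32, 15²≡20, 16²≡10, 17²≡2, 18²≡37, 19²≡33, 20²≡31 (mod 41).
The residues are {1, 2, 4, 5, 8, 9, 10, 16, 18, 20, 21, 23, 25, 31, 32, 33, 36, 37, 39, 40}; the non-residues are the remaining 20 nonzero classes.

3, 6, 7, 11, 12, 13, 14, 15, 17, 19, 22, 24, 26, 27, 28, 29, 30, 34, 35, 38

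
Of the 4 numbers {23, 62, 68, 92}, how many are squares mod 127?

(23/127) = -1 → non-residue.
(62/127) = +1 → QR.
(68/127) = +1 → QR.
(92/127) = -1 → non-residue.
Total quadratic residues among the 4: 2.

2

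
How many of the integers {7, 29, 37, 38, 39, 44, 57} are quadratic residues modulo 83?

5

(7/83) = +1 → QR.
(29/83) = +1 → QR.
(37/83) = +1 → QR.
(38/83) = +1 → QR.
(39/83) = -1 → non-residue.
(44/83) = +1 → QR.
(57/83) = -1 → non-residue.
Total quadratic residues among the 7: 5.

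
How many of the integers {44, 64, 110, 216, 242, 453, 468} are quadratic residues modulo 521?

(44/521) = +1 → QR.
(64/521) = +1 → QR.
(110/521) = +1 → QR.
(216/521) = -1 → non-residue.
(242/521) = +1 → QR.
(453/521) = -1 → non-residue.
(468/521) = +1 → QR.
Total quadratic residues among the 7: 5.

5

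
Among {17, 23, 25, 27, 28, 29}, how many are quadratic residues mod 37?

3

(17/37) = -1 → non-residue.
(23/37) = -1 → non-residue.
(25/37) = +1 → QR.
(27/37) = +1 → QR.
(28/37) = +1 → QR.
(29/37) = -1 → non-residue.
Total quadratic residues among the 6: 3.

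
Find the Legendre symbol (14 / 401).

Euler's criterion: (14/401) ≡ 14^200 (mod 401).
14^2 ≡ 196 (mod 401)
14^4 ≡ 321 (mod 401)
14^8 ≡ 385 (mod 401)
14^16 ≡ 256 (mod 401)
14^32 ≡ 173 (mod 401)
14^64 ≡ 255 (mod 401)
14^128 ≡ 63 (mod 401)
14^200 = 14^(128+64+8) ≡ 1 (mod 401).
Result is 1, so (14/401) = 1.

1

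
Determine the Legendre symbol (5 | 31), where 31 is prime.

1

Reciprocity: 5 ≡ 1 and 31 ≡ 3 (mod 4), so (5/31) = +(31/5).
Reduce top mod 5: now compute (1/5).
Reached (1/5) = 1. Collecting the sign flips along the way, the symbol is +1.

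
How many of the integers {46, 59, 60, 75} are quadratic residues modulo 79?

1

(46/79) = +1 → QR.
(59/79) = -1 → non-residue.
(60/79) = -1 → non-residue.
(75/79) = -1 → non-residue.
Total quadratic residues among the 4: 1.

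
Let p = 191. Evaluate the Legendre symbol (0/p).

Top reduces to 0: gcd > 1, so the symbol is 0.

0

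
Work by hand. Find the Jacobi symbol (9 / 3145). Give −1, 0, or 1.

1

Reciprocity: 9 ≡ 1 and 3145 ≡ 1 (mod 4), so (9/3145) = +(3145/9).
Reduce top mod 9: now compute (4/9).
Pull out 2^2: since 9 ≡ 1 (mod 8), (2/9) = +1, so (2/9)^2 = +1.
Reached (1/9) = 1. Collecting the sign flips along the way, the symbol is +1.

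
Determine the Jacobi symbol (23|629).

1

Reciprocity: 23 ≡ 3 and 629 ≡ 1 (mod 4), so (23/629) = +(629/23).
Reduce top mod 23: now compute (8/23).
Pull out 2^3: since 23 ≡ 7 (mod 8), (2/23) = +1, so (2/23)^3 = +1.
Reached (1/23) = 1. Collecting the sign flips along the way, the symbol is +1.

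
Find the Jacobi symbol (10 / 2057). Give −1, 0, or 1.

Pull out 2: since 2057 ≡ 1 (mod 8), (2/2057) = +1.
Reciprocity: 5 ≡ 1 and 2057 ≡ 1 (mod 4), so (5/2057) = +(2057/5).
Reduce top mod 5: now compute (2/5).
Pull out 2: since 5 ≡ 5 (mod 8), (2/5) = -1.
Reached (1/5) = 1. Collecting the sign flips along the way, the symbol is -1.

-1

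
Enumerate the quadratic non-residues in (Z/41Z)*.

Square k = 1,…,20 (k and 41−k give the same square):
1²=1, 2²=4, 3²=9, 4²=16, 5²=25, 6²=36, 7²≡8, 8²≡23, 9²≡40, 10²≡18, 11²≡39, 12²≡21, 13²≡5, 14²≡32, 15²≡20, 16²≡10, 17²≡2, 18²≡37, 19²≡33, 20²≡31 (mod 41).
The residues are {1, 2, 4, 5, 8, 9, 10, 16, 18, 20, 21, 23, 25, 31, 32, 33, 36, 37, 39, 40}; the non-residues are the remaining 20 nonzero classes.

3,6,7,11,12,13,14,15,17,19,22,24,26,27,28,29,30,34,35,38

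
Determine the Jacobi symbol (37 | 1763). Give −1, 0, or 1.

Reciprocity: 37 ≡ 1 and 1763 ≡ 3 (mod 4), so (37/1763) = +(1763/37).
Reduce top mod 37: now compute (24/37).
Pull out 2^3: since 37 ≡ 5 (mod 8), (2/37) = -1, so (2/37)^3 = -1.
Reciprocity: 3 ≡ 3 and 37 ≡ 1 (mod 4), so (3/37) = +(37/3).
Reduce top mod 3: now compute (1/3).
Reached (1/3) = 1. Collecting the sign flips along the way, the symbol is -1.

-1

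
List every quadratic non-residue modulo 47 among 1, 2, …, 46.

5, 10, 11, 13, 15, 19, 20, 22, 23, 26, 29, 30, 31, 33, 35, 38, 39, 40, 41, 43, 44, 45, 46

Square k = 1,…,23 (k and 47−k give the same square):
1²=1, 2²=4, 3²=9, 4²=16, 5²=25, 6²=36, 7²≡2, 8²≡17, 9²≡34, 10²≡6, 11²≡27, 12²≡3, 13²≡28, 14²≡8, 15²≡37, 16²≡21, 17²≡7, 18²≡42, 19²≡32, 20²≡24, 21²≡18, 22²≡14, 23²≡12 (mod 47).
The residues are {1, 2, 3, 4, 6, 7, 8, 9, 12, 14, 16, 17, 18, 21, 24, 25, 27, 28, 32, 34, 36, 37, 42}; the non-residues are the remaining 23 nonzero classes.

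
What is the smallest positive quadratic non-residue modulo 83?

2

(2/83) = −1, so 2 is the smallest positive non-residue mod 83.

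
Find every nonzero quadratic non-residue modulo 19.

Square k = 1,…,9 (k and 19−k give the same square):
1²=1, 2²=4, 3²=9, 4²=16, 5²≡6, 6²≡17, 7²≡11, 8²≡7, 9²≡5 (mod 19).
The residues are {1, 4, 5, 6, 7, 9, 11, 16, 17}; the non-residues are the remaining 9 nonzero classes.

2 3 8 10 12 13 14 15 18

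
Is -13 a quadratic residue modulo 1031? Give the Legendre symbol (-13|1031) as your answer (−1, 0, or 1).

-1

First reduce: -13 ≡ 1018 (mod 1031).
Pull out 2: since 1031 ≡ 7 (mod 8), (2/1031) = +1.
Reciprocity: 509 ≡ 1 and 1031 ≡ 3 (mod 4), so (509/1031) = +(1031/509).
Reduce top mod 509: now compute (13/509).
Reciprocity: 13 ≡ 1 and 509 ≡ 1 (mod 4), so (13/509) = +(509/13).
Reduce top mod 13: now compute (2/13).
Pull out 2: since 13 ≡ 5 (mod 8), (2/13) = -1.
Reached (1/13) = 1. Collecting the sign flips along the way, the symbol is -1.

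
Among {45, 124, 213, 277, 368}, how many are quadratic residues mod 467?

(45/467) = -1 → non-residue.
(124/467) = -1 → non-residue.
(213/467) = +1 → QR.
(277/467) = +1 → QR.
(368/467) = +1 → QR.
Total quadratic residues among the 5: 3.

3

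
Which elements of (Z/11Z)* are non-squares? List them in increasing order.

Square k = 1,…,5 (k and 11−k give the same square):
1²=1, 2²=4, 3²=9, 4²≡5, 5²≡3 (mod 11).
The residues are {1, 3, 4, 5, 9}; the non-residues are the remaining 5 nonzero classes.

2 6 7 8 10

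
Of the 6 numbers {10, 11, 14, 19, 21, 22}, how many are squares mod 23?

0

(10/23) = -1 → non-residue.
(11/23) = -1 → non-residue.
(14/23) = -1 → non-residue.
(19/23) = -1 → non-residue.
(21/23) = -1 → non-residue.
(22/23) = -1 → non-residue.
Total quadratic residues among the 6: 0.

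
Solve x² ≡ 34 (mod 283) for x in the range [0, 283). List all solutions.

Since 283 ≡ 3 (mod 4), a square root of 34 is 34^((283+1)/4) = 34^71 mod 283.
Repeated squaring: 34^2≡24, 34^4≡10, 34^8≡100, 34^16≡95, 34^32≡252, 34^64≡112 (mod 283).
34^71 = 34^(64+4+2+1) ≡ 113 (mod 283).
Check: 113² = 12769 ≡ 34 (mod 283). The two roots are 113 and 170.

113, 170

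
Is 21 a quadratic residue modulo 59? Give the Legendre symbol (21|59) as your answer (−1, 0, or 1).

Reciprocity: 21 ≡ 1 and 59 ≡ 3 (mod 4), so (21/59) = +(59/21).
Reduce top mod 21: now compute (17/21).
Reciprocity: 17 ≡ 1 and 21 ≡ 1 (mod 4), so (17/21) = +(21/17).
Reduce top mod 17: now compute (4/17).
Pull out 2^2: since 17 ≡ 1 (mod 8), (2/17) = +1, so (2/17)^2 = +1.
Reached (1/17) = 1. Collecting the sign flips along the way, the symbol is +1.

1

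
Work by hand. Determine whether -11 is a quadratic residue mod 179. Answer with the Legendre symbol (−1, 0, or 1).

1

First reduce: -11 ≡ 168 (mod 179).
Pull out 2^3: since 179 ≡ 3 (mod 8), (2/179) = -1, so (2/179)^3 = -1.
Reciprocity: 21 ≡ 1 and 179 ≡ 3 (mod 4), so (21/179) = +(179/21).
Reduce top mod 21: now compute (11/21).
Reciprocity: 11 ≡ 3 and 21 ≡ 1 (mod 4), so (11/21) = +(21/11).
Reduce top mod 11: now compute (10/11).
Pull out 2: since 11 ≡ 3 (mod 8), (2/11) = -1.
Reciprocity: 5 ≡ 1 and 11 ≡ 3 (mod 4), so (5/11) = +(11/5).
Reduce top mod 5: now compute (1/5).
Reached (1/5) = 1. Collecting the sign flips along the way, the symbol is +1.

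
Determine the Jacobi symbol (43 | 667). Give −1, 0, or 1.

1

Reciprocity: 43 ≡ 3 and 667 ≡ 3 (mod 4), so (43/667) = −(667/43).
Reduce top mod 43: now compute (22/43).
Pull out 2: since 43 ≡ 3 (mod 8), (2/43) = -1.
Reciprocity: 11 ≡ 3 and 43 ≡ 3 (mod 4), so (11/43) = −(43/11).
Reduce top mod 11: now compute (10/11).
Pull out 2: since 11 ≡ 3 (mod 8), (2/11) = -1.
Reciprocity: 5 ≡ 1 and 11 ≡ 3 (mod 4), so (5/11) = +(11/5).
Reduce top mod 5: now compute (1/5).
Reached (1/5) = 1. Collecting the sign flips along the way, the symbol is +1.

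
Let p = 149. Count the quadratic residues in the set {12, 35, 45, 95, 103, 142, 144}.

(12/149) = -1 → non-residue.
(35/149) = +1 → QR.
(45/149) = +1 → QR.
(95/149) = +1 → QR.
(103/149) = +1 → QR.
(142/149) = +1 → QR.
(144/149) = +1 → QR.
Total quadratic residues among the 7: 6.

6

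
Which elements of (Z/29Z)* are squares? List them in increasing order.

1 4 5 6 7 9 13 16 20 22 23 24 25 28

Square k = 1,…,14 (k and 29−k give the same square):
1²=1, 2²=4, 3²=9, 4²=16, 5²=25, 6²≡7, 7²≡20, 8²≡6, 9²≡23, 10²≡13, 11²≡5, 12²≡28, 13²≡24, 14²≡22 (mod 29).
So the quadratic residues mod 29 are {1, 4, 5, 6, 7, 9, 13, 16, 20, 22, 23, 24, 25, 28}.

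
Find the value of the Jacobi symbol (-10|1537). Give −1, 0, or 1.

-1

First reduce: -10 ≡ 1527 (mod 1537).
Reciprocity: 1527 ≡ 3 and 1537 ≡ 1 (mod 4), so (1527/1537) = +(1537/1527).
Reduce top mod 1527: now compute (10/1527).
Pull out 2: since 1527 ≡ 7 (mod 8), (2/1527) = +1.
Reciprocity: 5 ≡ 1 and 1527 ≡ 3 (mod 4), so (5/1527) = +(1527/5).
Reduce top mod 5: now compute (2/5).
Pull out 2: since 5 ≡ 5 (mod 8), (2/5) = -1.
Reached (1/5) = 1. Collecting the sign flips along the way, the symbol is -1.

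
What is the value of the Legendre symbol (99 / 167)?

1

Reciprocity: 99 ≡ 3 and 167 ≡ 3 (mod 4), so (99/167) = −(167/99).
Reduce top mod 99: now compute (68/99).
Pull out 2^2: since 99 ≡ 3 (mod 8), (2/99) = -1, so (2/99)^2 = +1.
Reciprocity: 17 ≡ 1 and 99 ≡ 3 (mod 4), so (17/99) = +(99/17).
Reduce top mod 17: now compute (14/17).
Pull out 2: since 17 ≡ 1 (mod 8), (2/17) = +1.
Reciprocity: 7 ≡ 3 and 17 ≡ 1 (mod 4), so (7/17) = +(17/7).
Reduce top mod 7: now compute (3/7).
Reciprocity: 3 ≡ 3 and 7 ≡ 3 (mod 4), so (3/7) = −(7/3).
Reduce top mod 3: now compute (1/3).
Reached (1/3) = 1. Collecting the sign flips along the way, the symbol is +1.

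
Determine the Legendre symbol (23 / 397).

Reciprocity: 23 ≡ 3 and 397 ≡ 1 (mod 4), so (23/397) = +(397/23).
Reduce top mod 23: now compute (6/23).
Pull out 2: since 23 ≡ 7 (mod 8), (2/23) = +1.
Reciprocity: 3 ≡ 3 and 23 ≡ 3 (mod 4), so (3/23) = −(23/3).
Reduce top mod 3: now compute (2/3).
Pull out 2: since 3 ≡ 3 (mod 8), (2/3) = -1.
Reached (1/3) = 1. Collecting the sign flips along the way, the symbol is +1.

1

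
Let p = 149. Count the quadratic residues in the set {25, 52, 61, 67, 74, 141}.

(25/149) = +1 → QR.
(52/149) = -1 → non-residue.
(61/149) = +1 → QR.
(67/149) = +1 → QR.
(74/149) = -1 → non-residue.
(141/149) = -1 → non-residue.
Total quadratic residues among the 6: 3.

3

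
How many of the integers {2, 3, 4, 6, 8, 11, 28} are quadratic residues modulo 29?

(2/29) = -1 → non-residue.
(3/29) = -1 → non-residue.
(4/29) = +1 → QR.
(6/29) = +1 → QR.
(8/29) = -1 → non-residue.
(11/29) = -1 → non-residue.
(28/29) = +1 → QR.
Total quadratic residues among the 7: 3.

3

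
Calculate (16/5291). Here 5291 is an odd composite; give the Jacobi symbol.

1

Pull out 2^4: since 5291 ≡ 3 (mod 8), (2/5291) = -1, so (2/5291)^4 = +1.
Reached (1/5291) = 1. Collecting the sign flips along the way, the symbol is +1.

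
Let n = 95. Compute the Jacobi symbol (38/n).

Pull out 2: since 95 ≡ 7 (mod 8), (2/95) = +1.
Reciprocity: 19 ≡ 3 and 95 ≡ 3 (mod 4), so (19/95) = −(95/19).
Reduce top mod 19: now compute (0/19).
Top reduces to 0: gcd > 1, so the symbol is 0.

0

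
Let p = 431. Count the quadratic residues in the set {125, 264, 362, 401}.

2

(125/431) = +1 → QR.
(264/431) = +1 → QR.
(362/431) = -1 → non-residue.
(401/431) = -1 → non-residue.
Total quadratic residues among the 4: 2.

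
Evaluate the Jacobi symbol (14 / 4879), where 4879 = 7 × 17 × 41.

0

Pull out 2: since 4879 ≡ 7 (mod 8), (2/4879) = +1.
Reciprocity: 7 ≡ 3 and 4879 ≡ 3 (mod 4), so (7/4879) = −(4879/7).
Reduce top mod 7: now compute (0/7).
Top reduces to 0: gcd > 1, so the symbol is 0.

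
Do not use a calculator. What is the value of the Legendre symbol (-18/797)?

-1

Euler's criterion: (-18/797) ≡ 779^398 (mod 797).
779^2 ≡ 324 (mod 797)
779^4 ≡ 569 (mod 797)
779^8 ≡ 179 (mod 797)
779^16 ≡ 161 (mod 797)
779^32 ≡ 417 (mod 797)
779^64 ≡ 143 (mod 797)
779^128 ≡ 524 (mod 797)
779^256 ≡ 408 (mod 797)
779^398 = 779^(256+128+8+4+2) ≡ 796 (mod 797).
Result is 796 ≡ −1, so (-18/797) = −1.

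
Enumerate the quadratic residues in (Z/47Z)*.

1, 2, 3, 4, 6, 7, 8, 9, 12, 14, 16, 17, 18, 21, 24, 25, 27, 28, 32, 34, 36, 37, 42

Square k = 1,…,23 (k and 47−k give the same square):
1²=1, 2²=4, 3²=9, 4²=16, 5²=25, 6²=36, 7²≡2, 8²≡17, 9²≡34, 10²≡6, 11²≡27, 12²≡3, 13²≡28, 14²≡8, 15²≡37, 16²≡21, 17²≡7, 18²≡42, 19²≡32, 20²≡24, 21²≡18, 22²≡14, 23²≡12 (mod 47).
So the quadratic residues mod 47 are {1, 2, 3, 4, 6, 7, 8, 9, 12, 14, 16, 17, 18, 21, 24, 25, 27, 28, 32, 34, 36, 37, 42}.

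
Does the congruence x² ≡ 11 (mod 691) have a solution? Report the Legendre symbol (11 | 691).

-1

Reciprocity: 11 ≡ 3 and 691 ≡ 3 (mod 4), so (11/691) = −(691/11).
Reduce top mod 11: now compute (9/11).
Reciprocity: 9 ≡ 1 and 11 ≡ 3 (mod 4), so (9/11) = +(11/9).
Reduce top mod 9: now compute (2/9).
Pull out 2: since 9 ≡ 1 (mod 8), (2/9) = +1.
Reached (1/9) = 1. Collecting the sign flips along the way, the symbol is -1.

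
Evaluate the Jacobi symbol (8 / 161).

1

Pull out 2^3: since 161 ≡ 1 (mod 8), (2/161) = +1, so (2/161)^3 = +1.
Reached (1/161) = 1. Collecting the sign flips along the way, the symbol is +1.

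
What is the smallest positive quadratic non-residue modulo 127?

3

(2/127) = +1, so 2 is a residue.
(3/127) = −1, so 3 is the smallest positive non-residue mod 127.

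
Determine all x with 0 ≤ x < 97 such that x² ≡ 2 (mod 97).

14, 83

97 ≡ 1 (mod 4), so we find a root by search.
Trying successive values, 14² = 196 ≡ 2 (mod 97). The other root is 97 − 14 = 83.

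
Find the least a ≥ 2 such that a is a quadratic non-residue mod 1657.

5

(2/1657) = +1, so 2 is a residue.
(3/1657) = +1, so 3 is a residue.
(4/1657) = +1, so 4 is a residue.
(5/1657) = −1, so 5 is the smallest positive non-residue mod 1657.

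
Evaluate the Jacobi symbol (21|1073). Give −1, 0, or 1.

-1

Reciprocity: 21 ≡ 1 and 1073 ≡ 1 (mod 4), so (21/1073) = +(1073/21).
Reduce top mod 21: now compute (2/21).
Pull out 2: since 21 ≡ 5 (mod 8), (2/21) = -1.
Reached (1/21) = 1. Collecting the sign flips along the way, the symbol is -1.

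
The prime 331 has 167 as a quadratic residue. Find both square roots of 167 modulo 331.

120, 211

Since 331 ≡ 3 (mod 4), a square root of 167 is 167^((331+1)/4) = 167^83 mod 331.
Repeated squaring: 167^2≡85, 167^4≡274, 167^8≡270, 167^16≡80, 167^32≡111, 167^64≡74 (mod 331).
167^83 = 167^(64+16+2+1) ≡ 120 (mod 331).
Check: 120² = 14400 ≡ 167 (mod 331). The two roots are 120 and 211.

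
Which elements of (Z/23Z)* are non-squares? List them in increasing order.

5,7,10,11,14,15,17,19,20,21,22

Square k = 1,…,11 (k and 23−k give the same square):
1²=1, 2²=4, 3²=9, 4²=16, 5²≡2, 6²≡13, 7²≡3, 8²≡18, 9²≡12, 10²≡8, 11²≡6 (mod 23).
The residues are {1, 2, 3, 4, 6, 8, 9, 12, 13, 16, 18}; the non-residues are the remaining 11 nonzero classes.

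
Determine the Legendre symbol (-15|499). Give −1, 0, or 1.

1

Euler's criterion: (-15/499) ≡ 484^249 (mod 499).
484^2 ≡ 225 (mod 499)
484^4 ≡ 226 (mod 499)
484^8 ≡ 178 (mod 499)
484^16 ≡ 247 (mod 499)
484^32 ≡ 131 (mod 499)
484^64 ≡ 195 (mod 499)
484^128 ≡ 101 (mod 499)
484^249 = 484^(128+64+32+16+8+1) ≡ 1 (mod 499).
Result is 1, so (-15/499) = 1.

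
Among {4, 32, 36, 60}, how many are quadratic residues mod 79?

(4/79) = +1 → QR.
(32/79) = +1 → QR.
(36/79) = +1 → QR.
(60/79) = -1 → non-residue.
Total quadratic residues among the 4: 3.

3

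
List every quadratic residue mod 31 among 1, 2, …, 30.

Square k = 1,…,15 (k and 31−k give the same square):
1²=1, 2²=4, 3²=9, 4²=16, 5²=25, 6²≡5, 7²≡18, 8²≡2, 9²≡19, 10²≡7, 11²≡28, 12²≡20, 13²≡14, 14²≡10, 15²≡8 (mod 31).
So the quadratic residues mod 31 are {1, 2, 4, 5, 7, 8, 9, 10, 14, 16, 18, 19, 20, 25, 28}.

1,2,4,5,7,8,9,10,14,16,18,19,20,25,28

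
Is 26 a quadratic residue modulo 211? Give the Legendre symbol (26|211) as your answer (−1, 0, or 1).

Pull out 2: since 211 ≡ 3 (mod 8), (2/211) = -1.
Reciprocity: 13 ≡ 1 and 211 ≡ 3 (mod 4), so (13/211) = +(211/13).
Reduce top mod 13: now compute (3/13).
Reciprocity: 3 ≡ 3 and 13 ≡ 1 (mod 4), so (3/13) = +(13/3).
Reduce top mod 3: now compute (1/3).
Reached (1/3) = 1. Collecting the sign flips along the way, the symbol is -1.

-1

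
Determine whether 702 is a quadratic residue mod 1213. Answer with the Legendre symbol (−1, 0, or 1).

Pull out 2: since 1213 ≡ 5 (mod 8), (2/1213) = -1.
Reciprocity: 351 ≡ 3 and 1213 ≡ 1 (mod 4), so (351/1213) = +(1213/351).
Reduce top mod 351: now compute (160/351).
Pull out 2^5: since 351 ≡ 7 (mod 8), (2/351) = +1, so (2/351)^5 = +1.
Reciprocity: 5 ≡ 1 and 351 ≡ 3 (mod 4), so (5/351) = +(351/5).
Reduce top mod 5: now compute (1/5).
Reached (1/5) = 1. Collecting the sign flips along the way, the symbol is -1.

-1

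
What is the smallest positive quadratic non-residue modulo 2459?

2

(2/2459) = −1, so 2 is the smallest positive non-residue mod 2459.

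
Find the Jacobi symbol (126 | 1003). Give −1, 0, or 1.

Pull out 2: since 1003 ≡ 3 (mod 8), (2/1003) = -1.
Reciprocity: 63 ≡ 3 and 1003 ≡ 3 (mod 4), so (63/1003) = −(1003/63).
Reduce top mod 63: now compute (58/63).
Pull out 2: since 63 ≡ 7 (mod 8), (2/63) = +1.
Reciprocity: 29 ≡ 1 and 63 ≡ 3 (mod 4), so (29/63) = +(63/29).
Reduce top mod 29: now compute (5/29).
Reciprocity: 5 ≡ 1 and 29 ≡ 1 (mod 4), so (5/29) = +(29/5).
Reduce top mod 5: now compute (4/5).
Pull out 2^2: since 5 ≡ 5 (mod 8), (2/5) = -1, so (2/5)^2 = +1.
Reached (1/5) = 1. Collecting the sign flips along the way, the symbol is +1.

1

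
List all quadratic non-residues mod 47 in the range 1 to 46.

Square k = 1,…,23 (k and 47−k give the same square):
1²=1, 2²=4, 3²=9, 4²=16, 5²=25, 6²=36, 7²≡2, 8²≡17, 9²≡34, 10²≡6, 11²≡27, 12²≡3, 13²≡28, 14²≡8, 15²≡37, 16²≡21, 17²≡7, 18²≡42, 19²≡32, 20²≡24, 21²≡18, 22²≡14, 23²≡12 (mod 47).
The residues are {1, 2, 3, 4, 6, 7, 8, 9, 12, 14, 16, 17, 18, 21, 24, 25, 27, 28, 32, 34, 36, 37, 42}; the non-residues are the remaining 23 nonzero classes.

5, 10, 11, 13, 15, 19, 20, 22, 23, 26, 29, 30, 31, 33, 35, 38, 39, 40, 41, 43, 44, 45, 46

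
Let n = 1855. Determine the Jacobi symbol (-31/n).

First reduce: -31 ≡ 1824 (mod 1855).
Pull out 2^5: since 1855 ≡ 7 (mod 8), (2/1855) = +1, so (2/1855)^5 = +1.
Reciprocity: 57 ≡ 1 and 1855 ≡ 3 (mod 4), so (57/1855) = +(1855/57).
Reduce top mod 57: now compute (31/57).
Reciprocity: 31 ≡ 3 and 57 ≡ 1 (mod 4), so (31/57) = +(57/31).
Reduce top mod 31: now compute (26/31).
Pull out 2: since 31 ≡ 7 (mod 8), (2/31) = +1.
Reciprocity: 13 ≡ 1 and 31 ≡ 3 (mod 4), so (13/31) = +(31/13).
Reduce top mod 13: now compute (5/13).
Reciprocity: 5 ≡ 1 and 13 ≡ 1 (mod 4), so (5/13) = +(13/5).
Reduce top mod 5: now compute (3/5).
Reciprocity: 3 ≡ 3 and 5 ≡ 1 (mod 4), so (3/5) = +(5/3).
Reduce top mod 3: now compute (2/3).
Pull out 2: since 3 ≡ 3 (mod 8), (2/3) = -1.
Reached (1/3) = 1. Collecting the sign flips along the way, the symbol is -1.

-1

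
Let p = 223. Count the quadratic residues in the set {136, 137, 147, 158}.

1

(136/223) = +1 → QR.
(137/223) = -1 → non-residue.
(147/223) = -1 → non-residue.
(158/223) = -1 → non-residue.
Total quadratic residues among the 4: 1.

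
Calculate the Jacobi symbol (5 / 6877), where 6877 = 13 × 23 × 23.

Reciprocity: 5 ≡ 1 and 6877 ≡ 1 (mod 4), so (5/6877) = +(6877/5).
Reduce top mod 5: now compute (2/5).
Pull out 2: since 5 ≡ 5 (mod 8), (2/5) = -1.
Reached (1/5) = 1. Collecting the sign flips along the way, the symbol is -1.

-1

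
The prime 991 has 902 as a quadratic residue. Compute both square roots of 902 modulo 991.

186, 805

Since 991 ≡ 3 (mod 4), a square root of 902 is 902^((991+1)/4) = 902^248 mod 991.
Repeated squaring: 902^2≡984, 902^4≡49, 902^8≡419, 902^16≡154, 902^32≡923, 902^64≡660, 902^128≡551 (mod 991).
902^248 = 902^(128+64+32+16+8) ≡ 805 (mod 991).
Check: 805² = 648025 ≡ 902 (mod 991). The two roots are 186 and 805.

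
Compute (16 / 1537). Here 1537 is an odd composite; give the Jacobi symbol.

Pull out 2^4: since 1537 ≡ 1 (mod 8), (2/1537) = +1, so (2/1537)^4 = +1.
Reached (1/1537) = 1. Collecting the sign flips along the way, the symbol is +1.

1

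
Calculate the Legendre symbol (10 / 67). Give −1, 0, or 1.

Euler's criterion: (10/67) ≡ 10^33 (mod 67).
10^2 ≡ 33 (mod 67)
10^4 ≡ 17 (mod 67)
10^8 ≡ 21 (mod 67)
10^16 ≡ 39 (mod 67)
10^32 ≡ 47 (mod 67)
10^33 = 10^(32+1) ≡ 1 (mod 67).
Result is 1, so (10/67) = 1.

1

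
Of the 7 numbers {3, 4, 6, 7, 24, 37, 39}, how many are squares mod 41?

3

(3/41) = -1 → non-residue.
(4/41) = +1 → QR.
(6/41) = -1 → non-residue.
(7/41) = -1 → non-residue.
(24/41) = -1 → non-residue.
(37/41) = +1 → QR.
(39/41) = +1 → QR.
Total quadratic residues among the 7: 3.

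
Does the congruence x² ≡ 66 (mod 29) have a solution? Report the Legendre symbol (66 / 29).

First reduce: 66 ≡ 8 (mod 29).
Pull out 2^3: since 29 ≡ 5 (mod 8), (2/29) = -1, so (2/29)^3 = -1.
Reached (1/29) = 1. Collecting the sign flips along the way, the symbol is -1.

-1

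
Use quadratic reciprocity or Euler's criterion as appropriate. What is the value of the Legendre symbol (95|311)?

-1

Reciprocity: 95 ≡ 3 and 311 ≡ 3 (mod 4), so (95/311) = −(311/95).
Reduce top mod 95: now compute (26/95).
Pull out 2: since 95 ≡ 7 (mod 8), (2/95) = +1.
Reciprocity: 13 ≡ 1 and 95 ≡ 3 (mod 4), so (13/95) = +(95/13).
Reduce top mod 13: now compute (4/13).
Pull out 2^2: since 13 ≡ 5 (mod 8), (2/13) = -1, so (2/13)^2 = +1.
Reached (1/13) = 1. Collecting the sign flips along the way, the symbol is -1.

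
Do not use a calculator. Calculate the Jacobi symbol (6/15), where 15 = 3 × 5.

Pull out 2: since 15 ≡ 7 (mod 8), (2/15) = +1.
Reciprocity: 3 ≡ 3 and 15 ≡ 3 (mod 4), so (3/15) = −(15/3).
Reduce top mod 3: now compute (0/3).
Top reduces to 0: gcd > 1, so the symbol is 0.

0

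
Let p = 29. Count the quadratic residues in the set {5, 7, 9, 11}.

(5/29) = +1 → QR.
(7/29) = +1 → QR.
(9/29) = +1 → QR.
(11/29) = -1 → non-residue.
Total quadratic residues among the 4: 3.

3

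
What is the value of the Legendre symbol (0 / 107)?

0

Top reduces to 0: gcd > 1, so the symbol is 0.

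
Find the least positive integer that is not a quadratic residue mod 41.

(2/41) = +1, so 2 is a residue.
(3/41) = −1, so 3 is the smallest positive non-residue mod 41.

3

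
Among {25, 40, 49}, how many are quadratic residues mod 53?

3

(25/53) = +1 → QR.
(40/53) = +1 → QR.
(49/53) = +1 → QR.
Total quadratic residues among the 3: 3.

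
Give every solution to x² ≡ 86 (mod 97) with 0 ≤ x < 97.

38, 59

97 ≡ 1 (mod 4), so we find a root by search.
Trying successive values, 38² = 1444 ≡ 86 (mod 97). The other root is 97 − 38 = 59.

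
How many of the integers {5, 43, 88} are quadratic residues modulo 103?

(5/103) = -1 → non-residue.
(43/103) = -1 → non-residue.
(88/103) = -1 → non-residue.
Total quadratic residues among the 3: 0.

0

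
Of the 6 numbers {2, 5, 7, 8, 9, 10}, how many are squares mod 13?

2

(2/13) = -1 → non-residue.
(5/13) = -1 → non-residue.
(7/13) = -1 → non-residue.
(8/13) = -1 → non-residue.
(9/13) = +1 → QR.
(10/13) = +1 → QR.
Total quadratic residues among the 6: 2.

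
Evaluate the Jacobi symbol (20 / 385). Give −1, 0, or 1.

0

Pull out 2^2: since 385 ≡ 1 (mod 8), (2/385) = +1, so (2/385)^2 = +1.
Reciprocity: 5 ≡ 1 and 385 ≡ 1 (mod 4), so (5/385) = +(385/5).
Reduce top mod 5: now compute (0/5).
Top reduces to 0: gcd > 1, so the symbol is 0.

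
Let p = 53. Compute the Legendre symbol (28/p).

1

Pull out 2^2: since 53 ≡ 5 (mod 8), (2/53) = -1, so (2/53)^2 = +1.
Reciprocity: 7 ≡ 3 and 53 ≡ 1 (mod 4), so (7/53) = +(53/7).
Reduce top mod 7: now compute (4/7).
Pull out 2^2: since 7 ≡ 7 (mod 8), (2/7) = +1, so (2/7)^2 = +1.
Reached (1/7) = 1. Collecting the sign flips along the way, the symbol is +1.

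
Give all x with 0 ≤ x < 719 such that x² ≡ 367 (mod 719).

298, 421

Since 719 ≡ 3 (mod 4), a square root of 367 is 367^((719+1)/4) = 367^180 mod 719.
Repeated squaring: 367^2≡236, 367^4≡333, 367^8≡163, 367^16≡685, 367^32≡437, 367^64≡434, 367^128≡697 (mod 719).
367^180 = 367^(128+32+16+4) ≡ 298 (mod 719).
Check: 298² = 88804 ≡ 367 (mod 719). The two roots are 298 and 421.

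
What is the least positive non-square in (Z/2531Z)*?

2

(2/2531) = −1, so 2 is the smallest positive non-residue mod 2531.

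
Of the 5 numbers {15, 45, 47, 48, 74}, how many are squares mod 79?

(15/79) = -1 → non-residue.
(45/79) = +1 → QR.
(47/79) = -1 → non-residue.
(48/79) = -1 → non-residue.
(74/79) = -1 → non-residue.
Total quadratic residues among the 5: 1.

1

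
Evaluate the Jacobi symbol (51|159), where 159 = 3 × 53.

0

Reciprocity: 51 ≡ 3 and 159 ≡ 3 (mod 4), so (51/159) = −(159/51).
Reduce top mod 51: now compute (6/51).
Pull out 2: since 51 ≡ 3 (mod 8), (2/51) = -1.
Reciprocity: 3 ≡ 3 and 51 ≡ 3 (mod 4), so (3/51) = −(51/3).
Reduce top mod 3: now compute (0/3).
Top reduces to 0: gcd > 1, so the symbol is 0.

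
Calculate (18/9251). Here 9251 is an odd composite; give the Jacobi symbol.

Pull out 2: since 9251 ≡ 3 (mod 8), (2/9251) = -1.
Reciprocity: 9 ≡ 1 and 9251 ≡ 3 (mod 4), so (9/9251) = +(9251/9).
Reduce top mod 9: now compute (8/9).
Pull out 2^3: since 9 ≡ 1 (mod 8), (2/9) = +1, so (2/9)^3 = +1.
Reached (1/9) = 1. Collecting the sign flips along the way, the symbol is -1.

-1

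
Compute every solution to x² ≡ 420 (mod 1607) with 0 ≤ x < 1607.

454, 1153

Since 1607 ≡ 3 (mod 4), a square root of 420 is 420^((1607+1)/4) = 420^402 mod 1607.
Repeated squaring: 420^2≡1237, 420^4≡305, 420^8≡1426, 420^16≡621, 420^32≡1568, 420^64≡1521, 420^128≡968, 420^256≡143 (mod 1607).
420^402 = 420^(256+128+16+2) ≡ 454 (mod 1607).
Check: 454² = 206116 ≡ 420 (mod 1607). The two roots are 454 and 1153.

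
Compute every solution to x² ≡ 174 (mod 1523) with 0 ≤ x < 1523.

592, 931

Since 1523 ≡ 3 (mod 4), a square root of 174 is 174^((1523+1)/4) = 174^381 mod 1523.
Repeated squaring: 174^2≡1339, 174^4≡350, 174^8≡660, 174^16≡22, 174^32≡484, 174^64≡1237, 174^128≡1077, 174^256≡926 (mod 1523).
174^381 = 174^(256+64+32+16+8+4+1) ≡ 931 (mod 1523).
Check: 931² = 866761 ≡ 174 (mod 1523). The two roots are 592 and 931.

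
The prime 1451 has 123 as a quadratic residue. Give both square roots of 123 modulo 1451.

55, 1396

Since 1451 ≡ 3 (mod 4), a square root of 123 is 123^((1451+1)/4) = 123^363 mod 1451.
Repeated squaring: 123^2≡619, 123^4≡97, 123^8≡703, 123^16≡869, 123^32≡641, 123^64≡248, 123^128≡562, 123^256≡977 (mod 1451).
123^363 = 123^(256+64+32+8+2+1) ≡ 55 (mod 1451).
Check: 55² = 3025 ≡ 123 (mod 1451). The two roots are 55 and 1396.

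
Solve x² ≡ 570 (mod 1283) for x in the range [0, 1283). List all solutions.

56, 1227

Since 1283 ≡ 3 (mod 4), a square root of 570 is 570^((1283+1)/4) = 570^321 mod 1283.
Repeated squaring: 570^2≡301, 570^4≡791, 570^8≡860, 570^16≡592, 570^32≡205, 570^64≡969, 570^128≡1088, 570^256≡818 (mod 1283).
570^321 = 570^(256+64+1) ≡ 56 (mod 1283).
Check: 56² = 3136 ≡ 570 (mod 1283). The two roots are 56 and 1227.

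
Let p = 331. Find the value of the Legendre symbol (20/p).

Pull out 2^2: since 331 ≡ 3 (mod 8), (2/331) = -1, so (2/331)^2 = +1.
Reciprocity: 5 ≡ 1 and 331 ≡ 3 (mod 4), so (5/331) = +(331/5).
Reduce top mod 5: now compute (1/5).
Reached (1/5) = 1. Collecting the sign flips along the way, the symbol is +1.

1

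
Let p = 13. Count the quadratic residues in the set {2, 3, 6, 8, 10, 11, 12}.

(2/13) = -1 → non-residue.
(3/13) = +1 → QR.
(6/13) = -1 → non-residue.
(8/13) = -1 → non-residue.
(10/13) = +1 → QR.
(11/13) = -1 → non-residue.
(12/13) = +1 → QR.
Total quadratic residues among the 7: 3.

3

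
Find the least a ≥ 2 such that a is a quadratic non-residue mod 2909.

(2/2909) = −1, so 2 is the smallest positive non-residue mod 2909.

2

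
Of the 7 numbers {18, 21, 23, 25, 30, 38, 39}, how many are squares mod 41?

5

(18/41) = +1 → QR.
(21/41) = +1 → QR.
(23/41) = +1 → QR.
(25/41) = +1 → QR.
(30/41) = -1 → non-residue.
(38/41) = -1 → non-residue.
(39/41) = +1 → QR.
Total quadratic residues among the 7: 5.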